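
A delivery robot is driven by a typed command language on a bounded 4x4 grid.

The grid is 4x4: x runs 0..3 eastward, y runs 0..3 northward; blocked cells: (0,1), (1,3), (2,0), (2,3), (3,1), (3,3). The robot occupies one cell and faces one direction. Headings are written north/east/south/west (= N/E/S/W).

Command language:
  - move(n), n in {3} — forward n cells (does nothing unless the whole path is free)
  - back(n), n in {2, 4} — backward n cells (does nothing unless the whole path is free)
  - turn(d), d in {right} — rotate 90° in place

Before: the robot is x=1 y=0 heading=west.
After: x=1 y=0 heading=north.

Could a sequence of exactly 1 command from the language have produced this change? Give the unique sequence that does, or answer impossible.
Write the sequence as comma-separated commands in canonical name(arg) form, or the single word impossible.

turn(right)

key: (1,0) unchanged — the single command moves nothing
from: x=1 y=0 heading=west
t=1 turn(right) ⇒ x=1 y=0 heading=north
no other 1-command option fits: unique.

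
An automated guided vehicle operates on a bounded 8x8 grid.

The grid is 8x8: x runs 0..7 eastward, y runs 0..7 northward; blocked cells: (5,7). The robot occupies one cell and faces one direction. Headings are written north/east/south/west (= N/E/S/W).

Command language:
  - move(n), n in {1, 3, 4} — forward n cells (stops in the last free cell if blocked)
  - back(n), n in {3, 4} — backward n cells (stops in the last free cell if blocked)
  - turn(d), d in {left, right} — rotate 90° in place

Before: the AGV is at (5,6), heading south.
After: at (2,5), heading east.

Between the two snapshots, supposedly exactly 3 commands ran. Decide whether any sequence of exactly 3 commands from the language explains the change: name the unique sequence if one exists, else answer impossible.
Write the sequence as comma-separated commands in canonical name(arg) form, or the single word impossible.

move(1), turn(left), back(3)

key: cell and facing (now E) both changed — the 3 commands mix motion and turning
from: at (5,6), heading south
t=1 move(1) ⇒ at (5,5), heading south
t=2 turn(left) ⇒ at (5,5), heading east
t=3 back(3) ⇒ at (2,5), heading east
all 343 alternatives checked — unique.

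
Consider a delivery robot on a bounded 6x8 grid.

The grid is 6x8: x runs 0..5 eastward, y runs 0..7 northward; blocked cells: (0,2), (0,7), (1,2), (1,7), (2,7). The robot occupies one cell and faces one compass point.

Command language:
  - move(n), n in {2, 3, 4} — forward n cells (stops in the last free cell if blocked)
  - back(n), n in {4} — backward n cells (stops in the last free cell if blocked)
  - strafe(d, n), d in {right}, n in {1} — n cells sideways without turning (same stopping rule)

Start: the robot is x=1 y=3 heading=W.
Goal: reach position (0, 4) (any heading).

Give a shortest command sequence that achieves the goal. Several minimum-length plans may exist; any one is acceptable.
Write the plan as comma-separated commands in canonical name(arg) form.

initial: x=1 y=3 heading=W
1. strafe(right, 1) → x=1 y=4 heading=W
2. move(3) → x=0 y=4 heading=W
minimal: 2 command(s), checked below 2.

strafe(right, 1), move(3)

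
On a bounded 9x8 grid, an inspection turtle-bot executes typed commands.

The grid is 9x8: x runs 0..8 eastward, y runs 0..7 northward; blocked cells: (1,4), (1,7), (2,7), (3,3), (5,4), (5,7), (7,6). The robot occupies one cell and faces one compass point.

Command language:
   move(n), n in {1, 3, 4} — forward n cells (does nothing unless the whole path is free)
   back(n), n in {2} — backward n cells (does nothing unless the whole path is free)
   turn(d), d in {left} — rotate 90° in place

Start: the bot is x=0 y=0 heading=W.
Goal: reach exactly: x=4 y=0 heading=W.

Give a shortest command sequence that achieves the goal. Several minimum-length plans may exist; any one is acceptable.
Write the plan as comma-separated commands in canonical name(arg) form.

back(2), back(2)

t0: x=0 y=0 heading=W
1. back(2) → x=2 y=0 heading=W
2. back(2) → x=4 y=0 heading=W
nothing shorter than 2 reaches the goal.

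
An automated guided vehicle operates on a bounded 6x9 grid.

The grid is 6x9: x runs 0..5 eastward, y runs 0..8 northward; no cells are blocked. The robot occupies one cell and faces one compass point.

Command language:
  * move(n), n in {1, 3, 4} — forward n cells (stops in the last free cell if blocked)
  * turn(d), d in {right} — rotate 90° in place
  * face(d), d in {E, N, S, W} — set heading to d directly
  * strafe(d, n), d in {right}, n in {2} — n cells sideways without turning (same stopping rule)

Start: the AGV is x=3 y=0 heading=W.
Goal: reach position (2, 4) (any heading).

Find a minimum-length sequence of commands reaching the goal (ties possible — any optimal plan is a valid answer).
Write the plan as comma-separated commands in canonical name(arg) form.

move(1), face(N), move(4)

initial: x=3 y=0 heading=W
step 1 (move(1)): x=2 y=0 heading=W
step 2 (face(N)): x=2 y=0 heading=N
step 3 (move(4)): x=2 y=4 heading=N
no 2-step plan works, so 3 is optimal.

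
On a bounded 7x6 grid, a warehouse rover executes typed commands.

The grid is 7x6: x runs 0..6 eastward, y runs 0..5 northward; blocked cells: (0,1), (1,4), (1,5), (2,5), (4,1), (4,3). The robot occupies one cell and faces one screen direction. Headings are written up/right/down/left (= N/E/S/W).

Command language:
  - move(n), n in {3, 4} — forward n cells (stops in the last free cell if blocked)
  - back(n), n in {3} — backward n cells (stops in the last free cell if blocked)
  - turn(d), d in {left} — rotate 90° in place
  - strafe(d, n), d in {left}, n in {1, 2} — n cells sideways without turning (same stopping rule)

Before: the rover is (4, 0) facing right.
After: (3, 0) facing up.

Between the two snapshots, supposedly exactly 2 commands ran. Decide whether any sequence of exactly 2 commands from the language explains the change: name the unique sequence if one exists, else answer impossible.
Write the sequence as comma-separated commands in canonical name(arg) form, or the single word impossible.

turn(left), strafe(left, 1)

key: position moved to (3,0) AND the heading swung to N — translation plus rotation needed
t0: (4, 0) facing right
1. turn(left) → (4, 0) facing up
2. strafe(left, 1) → (3, 0) facing up
all 36 alternatives checked — unique.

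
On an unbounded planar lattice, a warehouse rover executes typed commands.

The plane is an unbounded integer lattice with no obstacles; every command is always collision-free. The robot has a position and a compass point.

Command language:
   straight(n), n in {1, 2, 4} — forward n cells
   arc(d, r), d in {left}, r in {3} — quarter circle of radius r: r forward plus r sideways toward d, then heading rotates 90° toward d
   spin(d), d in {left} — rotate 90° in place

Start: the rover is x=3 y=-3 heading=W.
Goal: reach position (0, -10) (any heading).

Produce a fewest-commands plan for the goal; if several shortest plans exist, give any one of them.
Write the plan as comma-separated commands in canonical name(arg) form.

arc(left, 3), straight(4)

from: x=3 y=-3 heading=W
t=1 arc(left, 3) ⇒ x=0 y=-6 heading=S
t=2 straight(4) ⇒ x=0 y=-10 heading=S
minimal: 2 command(s), checked below 2.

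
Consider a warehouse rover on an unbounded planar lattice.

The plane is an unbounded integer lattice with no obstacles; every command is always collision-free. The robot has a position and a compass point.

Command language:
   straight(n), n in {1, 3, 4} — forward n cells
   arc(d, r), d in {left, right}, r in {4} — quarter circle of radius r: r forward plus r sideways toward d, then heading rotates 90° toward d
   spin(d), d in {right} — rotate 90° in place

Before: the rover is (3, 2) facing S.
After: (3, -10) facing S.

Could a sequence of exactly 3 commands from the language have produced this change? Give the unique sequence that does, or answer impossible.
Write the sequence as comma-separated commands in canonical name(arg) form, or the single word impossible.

key: still facing S at the end — nothing in the sequence rotates
from: (3, 2) facing S
step 1 (straight(4)): (3, -2) facing S
step 2 (straight(4)): (3, -6) facing S
step 3 (straight(4)): (3, -10) facing S
all 216 alternatives checked — unique.

straight(4), straight(4), straight(4)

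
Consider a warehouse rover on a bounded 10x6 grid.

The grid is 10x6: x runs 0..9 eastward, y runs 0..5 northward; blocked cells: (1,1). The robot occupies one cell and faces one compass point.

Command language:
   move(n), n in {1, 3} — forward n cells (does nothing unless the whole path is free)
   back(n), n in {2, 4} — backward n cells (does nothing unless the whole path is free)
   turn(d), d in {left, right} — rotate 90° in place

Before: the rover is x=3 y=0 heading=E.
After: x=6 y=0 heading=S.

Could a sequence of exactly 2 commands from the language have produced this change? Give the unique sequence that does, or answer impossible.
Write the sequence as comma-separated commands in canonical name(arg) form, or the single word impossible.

move(3), turn(right)

key: order matters: swapping move(3) and turn(right) lands elsewhere
start: x=3 y=0 heading=E
[1] after move(3): x=6 y=0 heading=E
[2] after turn(right): x=6 y=0 heading=S
no other 2-command option fits: unique.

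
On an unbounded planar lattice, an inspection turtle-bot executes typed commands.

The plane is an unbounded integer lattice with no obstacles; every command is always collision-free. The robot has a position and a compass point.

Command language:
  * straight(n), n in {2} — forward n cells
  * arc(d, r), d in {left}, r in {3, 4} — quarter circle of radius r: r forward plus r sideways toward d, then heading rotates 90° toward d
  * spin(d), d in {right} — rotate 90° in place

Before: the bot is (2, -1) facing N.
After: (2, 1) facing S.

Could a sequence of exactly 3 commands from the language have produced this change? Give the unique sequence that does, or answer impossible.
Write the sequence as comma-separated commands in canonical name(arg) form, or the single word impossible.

key: running spin(right) before straight(2) would end elsewhere — order is forced
initial: (2, -1) facing N
1. straight(2) → (2, 1) facing N
2. spin(right) → (2, 1) facing E
3. spin(right) → (2, 1) facing S
uniquely the one of 64 3-step routes that fits.

straight(2), spin(right), spin(right)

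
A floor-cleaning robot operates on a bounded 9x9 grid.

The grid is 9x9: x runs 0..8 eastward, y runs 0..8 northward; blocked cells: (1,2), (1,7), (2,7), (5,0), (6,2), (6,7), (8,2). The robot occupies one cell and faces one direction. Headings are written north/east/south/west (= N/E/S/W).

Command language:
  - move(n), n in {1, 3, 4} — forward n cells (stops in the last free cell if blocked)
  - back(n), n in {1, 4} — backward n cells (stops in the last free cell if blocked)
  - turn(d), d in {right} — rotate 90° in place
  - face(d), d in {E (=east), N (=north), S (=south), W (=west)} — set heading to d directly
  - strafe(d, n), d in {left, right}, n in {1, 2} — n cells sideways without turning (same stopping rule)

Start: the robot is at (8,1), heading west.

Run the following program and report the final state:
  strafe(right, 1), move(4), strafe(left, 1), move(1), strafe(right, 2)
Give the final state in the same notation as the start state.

start: at (8,1), heading west
step 1 (strafe(right, 1)): at (8,1), heading west
step 2 (move(4)): at (4,1), heading west
step 3 (strafe(left, 1)): at (4,0), heading west
step 4 (move(1)): at (3,0), heading west
step 5 (strafe(right, 2)): at (3,2), heading west

at (3,2), heading west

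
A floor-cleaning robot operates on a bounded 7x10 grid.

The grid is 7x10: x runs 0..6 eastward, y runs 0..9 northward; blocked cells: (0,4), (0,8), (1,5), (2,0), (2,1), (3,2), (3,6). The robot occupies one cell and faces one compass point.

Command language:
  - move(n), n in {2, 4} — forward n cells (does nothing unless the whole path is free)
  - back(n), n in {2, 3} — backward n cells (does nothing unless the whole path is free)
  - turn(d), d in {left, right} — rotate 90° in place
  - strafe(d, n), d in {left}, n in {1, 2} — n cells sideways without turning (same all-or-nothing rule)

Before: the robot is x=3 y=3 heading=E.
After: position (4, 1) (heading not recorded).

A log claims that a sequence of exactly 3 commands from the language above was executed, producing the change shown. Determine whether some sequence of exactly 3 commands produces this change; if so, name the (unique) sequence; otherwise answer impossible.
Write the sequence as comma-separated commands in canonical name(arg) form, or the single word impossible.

turn(right), strafe(left, 1), move(2)

key: running move(2) before turn(right) would end elsewhere — order is forced
initial: x=3 y=3 heading=E
step 1 (turn(right)): x=3 y=3 heading=S
step 2 (strafe(left, 1)): x=4 y=3 heading=S
step 3 (move(2)): x=4 y=1 heading=S
no other 3-command option fits: unique.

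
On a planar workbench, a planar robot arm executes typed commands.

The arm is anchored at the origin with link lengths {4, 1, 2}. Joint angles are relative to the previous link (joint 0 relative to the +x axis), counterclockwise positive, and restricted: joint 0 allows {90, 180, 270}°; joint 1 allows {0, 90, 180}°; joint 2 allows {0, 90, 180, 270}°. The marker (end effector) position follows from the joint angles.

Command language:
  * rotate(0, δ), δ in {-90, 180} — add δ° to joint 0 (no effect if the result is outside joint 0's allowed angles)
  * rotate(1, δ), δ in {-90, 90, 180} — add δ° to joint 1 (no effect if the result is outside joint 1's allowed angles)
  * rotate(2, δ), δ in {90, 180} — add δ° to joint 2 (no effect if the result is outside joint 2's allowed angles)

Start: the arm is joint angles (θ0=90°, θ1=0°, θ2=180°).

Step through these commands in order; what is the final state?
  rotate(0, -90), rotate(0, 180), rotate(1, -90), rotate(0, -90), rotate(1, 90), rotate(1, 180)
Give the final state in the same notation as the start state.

initial: joint angles (θ0=90°, θ1=0°, θ2=180°)
t=1 rotate(0, -90) ⇒ joint angles (θ0=90°, θ1=0°, θ2=180°)
t=2 rotate(0, 180) ⇒ joint angles (θ0=270°, θ1=0°, θ2=180°)
t=3 rotate(1, -90) ⇒ joint angles (θ0=270°, θ1=0°, θ2=180°)
t=4 rotate(0, -90) ⇒ joint angles (θ0=180°, θ1=0°, θ2=180°)
t=5 rotate(1, 90) ⇒ joint angles (θ0=180°, θ1=90°, θ2=180°)
t=6 rotate(1, 180) ⇒ joint angles (θ0=180°, θ1=90°, θ2=180°)

joint angles (θ0=180°, θ1=90°, θ2=180°)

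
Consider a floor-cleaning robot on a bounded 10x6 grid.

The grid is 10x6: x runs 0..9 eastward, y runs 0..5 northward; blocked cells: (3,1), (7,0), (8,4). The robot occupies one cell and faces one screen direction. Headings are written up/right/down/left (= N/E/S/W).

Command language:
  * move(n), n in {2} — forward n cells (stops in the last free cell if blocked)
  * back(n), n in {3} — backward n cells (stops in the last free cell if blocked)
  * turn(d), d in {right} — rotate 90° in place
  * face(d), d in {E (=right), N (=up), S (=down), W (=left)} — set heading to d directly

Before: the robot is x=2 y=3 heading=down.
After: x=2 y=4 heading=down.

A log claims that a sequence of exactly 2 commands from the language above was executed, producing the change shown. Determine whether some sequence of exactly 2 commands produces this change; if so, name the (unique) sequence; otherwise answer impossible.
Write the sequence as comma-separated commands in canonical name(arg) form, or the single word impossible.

move(2), back(3)

key: order matters: swapping move(2) and back(3) lands elsewhere
from: x=2 y=3 heading=down
step 1 (move(2)): x=2 y=1 heading=down
step 2 (back(3)): x=2 y=4 heading=down
uniquely the one of 49 2-step routes that fits.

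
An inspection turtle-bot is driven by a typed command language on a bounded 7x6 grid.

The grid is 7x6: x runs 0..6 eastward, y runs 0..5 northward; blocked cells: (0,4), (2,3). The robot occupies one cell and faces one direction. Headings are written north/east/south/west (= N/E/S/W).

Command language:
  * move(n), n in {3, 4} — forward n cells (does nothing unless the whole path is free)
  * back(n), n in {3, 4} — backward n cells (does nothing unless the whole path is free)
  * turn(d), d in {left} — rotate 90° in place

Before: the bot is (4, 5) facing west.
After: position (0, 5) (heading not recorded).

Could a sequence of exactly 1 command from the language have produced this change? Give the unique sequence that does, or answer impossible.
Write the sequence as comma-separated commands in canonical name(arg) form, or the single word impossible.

move(4)

from: (4, 5) facing west
[1] after move(4): (0, 5) facing west
no other 1-command option fits: unique.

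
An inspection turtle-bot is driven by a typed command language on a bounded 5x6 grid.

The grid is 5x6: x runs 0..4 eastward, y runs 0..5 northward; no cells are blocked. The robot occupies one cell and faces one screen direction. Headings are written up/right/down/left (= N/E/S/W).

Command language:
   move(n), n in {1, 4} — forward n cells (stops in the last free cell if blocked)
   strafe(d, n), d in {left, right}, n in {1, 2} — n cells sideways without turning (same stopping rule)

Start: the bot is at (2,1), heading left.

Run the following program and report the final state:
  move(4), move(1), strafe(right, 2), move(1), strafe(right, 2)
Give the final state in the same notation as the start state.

at (0,5), heading left

start: at (2,1), heading left
1. move(4) → at (0,1), heading left
2. move(1) → at (0,1), heading left
3. strafe(right, 2) → at (0,3), heading left
4. move(1) → at (0,3), heading left
5. strafe(right, 2) → at (0,5), heading left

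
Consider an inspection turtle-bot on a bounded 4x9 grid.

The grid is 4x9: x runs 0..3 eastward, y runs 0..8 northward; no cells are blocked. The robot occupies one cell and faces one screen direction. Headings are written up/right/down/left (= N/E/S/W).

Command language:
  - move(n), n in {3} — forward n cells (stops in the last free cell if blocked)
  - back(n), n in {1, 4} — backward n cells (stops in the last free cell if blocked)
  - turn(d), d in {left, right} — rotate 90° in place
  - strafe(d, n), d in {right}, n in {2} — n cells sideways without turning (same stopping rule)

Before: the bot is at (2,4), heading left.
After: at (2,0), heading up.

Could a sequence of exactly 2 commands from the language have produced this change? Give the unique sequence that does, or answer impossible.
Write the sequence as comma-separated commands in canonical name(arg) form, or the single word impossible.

key: running back(4) before turn(right) would end elsewhere — order is forced
t0: at (2,4), heading left
[1] after turn(right): at (2,4), heading up
[2] after back(4): at (2,0), heading up
uniquely the one of 36 2-step routes that fits.

turn(right), back(4)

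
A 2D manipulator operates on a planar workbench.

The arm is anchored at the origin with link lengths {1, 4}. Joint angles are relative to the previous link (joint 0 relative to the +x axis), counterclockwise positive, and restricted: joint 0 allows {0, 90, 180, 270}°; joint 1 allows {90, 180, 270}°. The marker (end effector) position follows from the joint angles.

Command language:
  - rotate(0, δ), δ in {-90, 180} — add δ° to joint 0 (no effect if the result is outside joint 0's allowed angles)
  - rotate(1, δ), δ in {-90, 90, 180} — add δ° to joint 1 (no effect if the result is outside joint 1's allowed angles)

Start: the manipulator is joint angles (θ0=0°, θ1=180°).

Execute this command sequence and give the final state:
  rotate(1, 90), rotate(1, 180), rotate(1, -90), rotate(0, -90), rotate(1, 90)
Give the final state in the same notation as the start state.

joint angles (θ0=270°, θ1=180°)

initial: joint angles (θ0=0°, θ1=180°)
step 1 (rotate(1, 90)): joint angles (θ0=0°, θ1=270°)
step 2 (rotate(1, 180)): joint angles (θ0=0°, θ1=90°)
step 3 (rotate(1, -90)): joint angles (θ0=0°, θ1=90°)
step 4 (rotate(0, -90)): joint angles (θ0=270°, θ1=90°)
step 5 (rotate(1, 90)): joint angles (θ0=270°, θ1=180°)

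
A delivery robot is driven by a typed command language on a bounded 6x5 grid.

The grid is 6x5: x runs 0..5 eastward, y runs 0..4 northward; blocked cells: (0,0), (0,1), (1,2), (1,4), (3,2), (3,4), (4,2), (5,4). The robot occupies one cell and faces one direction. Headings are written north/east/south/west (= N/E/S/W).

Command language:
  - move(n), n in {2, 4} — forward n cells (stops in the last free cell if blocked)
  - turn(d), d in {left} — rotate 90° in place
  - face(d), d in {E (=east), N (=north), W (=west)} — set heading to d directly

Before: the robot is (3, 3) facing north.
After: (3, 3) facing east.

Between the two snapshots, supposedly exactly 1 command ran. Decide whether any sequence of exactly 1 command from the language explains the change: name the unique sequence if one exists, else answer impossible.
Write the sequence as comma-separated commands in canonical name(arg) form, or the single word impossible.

face(E)

key: (3,3) unchanged — the single command moves nothing
begin: (3, 3) facing north
[1] after face(E): (3, 3) facing east
all 6 alternatives checked — unique.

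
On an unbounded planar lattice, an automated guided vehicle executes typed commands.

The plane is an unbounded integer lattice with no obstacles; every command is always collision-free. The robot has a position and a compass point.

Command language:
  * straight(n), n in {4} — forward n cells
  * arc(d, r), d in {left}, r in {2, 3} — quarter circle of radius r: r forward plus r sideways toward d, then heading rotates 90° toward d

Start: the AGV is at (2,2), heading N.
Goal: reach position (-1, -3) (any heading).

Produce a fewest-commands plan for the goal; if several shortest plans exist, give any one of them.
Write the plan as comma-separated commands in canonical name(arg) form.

from: at (2,2), heading N
t=1 arc(left, 3) ⇒ at (-1,5), heading W
t=2 arc(left, 2) ⇒ at (-3,3), heading S
t=3 straight(4) ⇒ at (-3,-1), heading S
t=4 arc(left, 2) ⇒ at (-1,-3), heading E
nothing shorter than 4 reaches the goal.

arc(left, 3), arc(left, 2), straight(4), arc(left, 2)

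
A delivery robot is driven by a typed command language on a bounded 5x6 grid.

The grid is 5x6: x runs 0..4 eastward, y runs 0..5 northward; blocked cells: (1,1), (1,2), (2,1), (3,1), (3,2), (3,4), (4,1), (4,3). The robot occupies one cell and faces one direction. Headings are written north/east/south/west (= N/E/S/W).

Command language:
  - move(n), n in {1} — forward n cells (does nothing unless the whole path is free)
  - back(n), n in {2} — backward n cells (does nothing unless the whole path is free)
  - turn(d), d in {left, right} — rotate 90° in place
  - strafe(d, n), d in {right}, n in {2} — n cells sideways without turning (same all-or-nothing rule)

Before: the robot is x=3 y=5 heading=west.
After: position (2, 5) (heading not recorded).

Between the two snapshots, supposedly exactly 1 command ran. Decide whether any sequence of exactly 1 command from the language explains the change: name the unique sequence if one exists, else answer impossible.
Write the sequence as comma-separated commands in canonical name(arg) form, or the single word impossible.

initial: x=3 y=5 heading=west
step 1 (move(1)): x=2 y=5 heading=west
uniquely the one of 5 1-step routes that fits.

move(1)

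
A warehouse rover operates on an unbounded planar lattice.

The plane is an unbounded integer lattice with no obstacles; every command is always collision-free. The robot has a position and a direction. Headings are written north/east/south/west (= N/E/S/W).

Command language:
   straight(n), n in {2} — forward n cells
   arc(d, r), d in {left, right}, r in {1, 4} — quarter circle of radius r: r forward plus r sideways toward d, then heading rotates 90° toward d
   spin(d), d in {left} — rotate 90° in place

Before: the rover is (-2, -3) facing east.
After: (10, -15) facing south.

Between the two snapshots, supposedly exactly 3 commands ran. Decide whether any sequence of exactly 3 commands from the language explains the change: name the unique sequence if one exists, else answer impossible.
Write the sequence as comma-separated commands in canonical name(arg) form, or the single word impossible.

key: position moved to (10,-15) AND the heading swung to S — translation plus rotation needed
begin: (-2, -3) facing east
1. arc(right, 4) → (2, -7) facing south
2. arc(left, 4) → (6, -11) facing east
3. arc(right, 4) → (10, -15) facing south
all 216 alternatives checked — unique.

arc(right, 4), arc(left, 4), arc(right, 4)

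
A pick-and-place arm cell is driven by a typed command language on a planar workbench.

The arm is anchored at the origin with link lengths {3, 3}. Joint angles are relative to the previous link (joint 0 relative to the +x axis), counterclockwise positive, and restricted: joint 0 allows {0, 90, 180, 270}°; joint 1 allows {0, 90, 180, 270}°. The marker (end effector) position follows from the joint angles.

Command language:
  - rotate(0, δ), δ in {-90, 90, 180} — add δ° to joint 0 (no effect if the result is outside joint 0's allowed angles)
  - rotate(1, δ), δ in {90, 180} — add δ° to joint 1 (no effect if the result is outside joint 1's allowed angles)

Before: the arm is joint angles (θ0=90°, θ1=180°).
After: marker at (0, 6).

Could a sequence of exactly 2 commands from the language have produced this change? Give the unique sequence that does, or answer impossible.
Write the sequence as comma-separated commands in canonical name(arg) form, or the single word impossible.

rotate(1, 90), rotate(1, 90)

begin: joint angles (θ0=90°, θ1=180°)
1. rotate(1, 90) → joint angles (θ0=90°, θ1=270°)
2. rotate(1, 90) → joint angles (θ0=90°, θ1=0°)
no rival 2-sequence matches.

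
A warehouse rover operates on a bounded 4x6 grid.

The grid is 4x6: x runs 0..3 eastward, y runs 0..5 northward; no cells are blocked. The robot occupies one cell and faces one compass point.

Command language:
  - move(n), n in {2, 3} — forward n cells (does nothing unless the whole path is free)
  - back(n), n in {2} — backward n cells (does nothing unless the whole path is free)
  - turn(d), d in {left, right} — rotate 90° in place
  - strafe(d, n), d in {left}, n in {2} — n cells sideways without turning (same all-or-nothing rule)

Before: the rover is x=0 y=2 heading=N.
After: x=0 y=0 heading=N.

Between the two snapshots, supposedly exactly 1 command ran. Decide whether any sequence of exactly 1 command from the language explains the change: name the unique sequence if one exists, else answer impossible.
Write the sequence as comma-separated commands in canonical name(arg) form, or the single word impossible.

back(2)

key: heading stays N — the single command does not turn
initial: x=0 y=2 heading=N
1. back(2) → x=0 y=0 heading=N
all 6 alternatives checked — unique.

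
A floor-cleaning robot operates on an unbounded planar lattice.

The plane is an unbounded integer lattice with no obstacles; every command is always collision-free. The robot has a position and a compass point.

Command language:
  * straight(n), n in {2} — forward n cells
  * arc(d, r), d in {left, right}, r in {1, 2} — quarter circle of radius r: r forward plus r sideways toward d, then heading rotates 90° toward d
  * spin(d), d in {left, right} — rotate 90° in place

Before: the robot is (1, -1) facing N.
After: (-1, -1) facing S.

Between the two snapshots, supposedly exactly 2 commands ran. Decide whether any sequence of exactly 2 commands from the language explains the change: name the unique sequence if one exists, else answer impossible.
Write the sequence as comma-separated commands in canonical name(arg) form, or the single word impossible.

key: position moved to (-1,-1) AND the heading swung to S — translation plus rotation needed
initial: (1, -1) facing N
t=1 arc(left, 1) ⇒ (0, 0) facing W
t=2 arc(left, 1) ⇒ (-1, -1) facing S
no rival 2-sequence matches.

arc(left, 1), arc(left, 1)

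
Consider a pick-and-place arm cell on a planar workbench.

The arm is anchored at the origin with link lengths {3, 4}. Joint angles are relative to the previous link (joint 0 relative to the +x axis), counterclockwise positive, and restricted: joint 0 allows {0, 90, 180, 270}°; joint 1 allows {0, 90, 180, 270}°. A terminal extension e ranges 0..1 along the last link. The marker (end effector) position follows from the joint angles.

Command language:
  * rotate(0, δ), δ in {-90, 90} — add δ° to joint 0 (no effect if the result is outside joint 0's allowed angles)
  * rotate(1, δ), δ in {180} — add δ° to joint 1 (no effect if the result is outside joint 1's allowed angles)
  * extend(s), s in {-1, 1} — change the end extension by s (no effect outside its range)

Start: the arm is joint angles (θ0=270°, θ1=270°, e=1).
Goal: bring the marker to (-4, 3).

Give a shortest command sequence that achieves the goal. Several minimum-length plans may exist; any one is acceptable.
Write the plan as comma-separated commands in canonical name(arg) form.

rotate(1, 180), rotate(0, -90), rotate(0, -90), extend(-1)

t0: joint angles (θ0=270°, θ1=270°, e=1)
[1] after rotate(1, 180): joint angles (θ0=270°, θ1=90°, e=1)
[2] after rotate(0, -90): joint angles (θ0=180°, θ1=90°, e=1)
[3] after rotate(0, -90): joint angles (θ0=90°, θ1=90°, e=1)
[4] after extend(-1): joint angles (θ0=90°, θ1=90°, e=0)
minimal: 4 command(s), checked below 4.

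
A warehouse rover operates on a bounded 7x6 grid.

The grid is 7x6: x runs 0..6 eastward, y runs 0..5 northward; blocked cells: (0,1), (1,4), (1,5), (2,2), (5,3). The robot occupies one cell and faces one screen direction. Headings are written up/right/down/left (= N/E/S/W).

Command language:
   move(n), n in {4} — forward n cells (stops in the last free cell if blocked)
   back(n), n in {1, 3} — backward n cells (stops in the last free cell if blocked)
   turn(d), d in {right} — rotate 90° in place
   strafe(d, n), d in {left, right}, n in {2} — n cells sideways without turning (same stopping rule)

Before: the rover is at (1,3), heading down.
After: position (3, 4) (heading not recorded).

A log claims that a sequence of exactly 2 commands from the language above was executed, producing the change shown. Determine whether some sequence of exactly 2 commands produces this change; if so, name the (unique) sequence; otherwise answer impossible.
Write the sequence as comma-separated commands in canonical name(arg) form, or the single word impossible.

strafe(left, 2), back(1)

key: order matters: swapping strafe(left, 2) and back(1) lands elsewhere
initial: at (1,3), heading down
1. strafe(left, 2) → at (3,3), heading down
2. back(1) → at (3,4), heading down
no rival 2-sequence matches.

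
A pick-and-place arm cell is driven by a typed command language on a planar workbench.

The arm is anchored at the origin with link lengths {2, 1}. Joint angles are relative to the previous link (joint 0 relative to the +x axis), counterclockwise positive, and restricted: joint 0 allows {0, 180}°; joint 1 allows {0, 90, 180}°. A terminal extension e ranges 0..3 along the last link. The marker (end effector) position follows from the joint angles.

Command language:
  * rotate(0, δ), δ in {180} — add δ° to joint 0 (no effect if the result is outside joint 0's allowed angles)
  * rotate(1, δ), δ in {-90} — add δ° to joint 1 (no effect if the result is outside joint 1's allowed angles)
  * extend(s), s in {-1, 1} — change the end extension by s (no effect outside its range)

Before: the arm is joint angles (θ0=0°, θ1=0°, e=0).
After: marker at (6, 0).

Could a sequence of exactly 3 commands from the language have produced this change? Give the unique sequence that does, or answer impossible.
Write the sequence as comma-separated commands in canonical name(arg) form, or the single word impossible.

initial: joint angles (θ0=0°, θ1=0°, e=0)
[1] after extend(1): joint angles (θ0=0°, θ1=0°, e=1)
[2] after extend(1): joint angles (θ0=0°, θ1=0°, e=2)
[3] after extend(1): joint angles (θ0=0°, θ1=0°, e=3)
no rival 3-sequence matches.

extend(1), extend(1), extend(1)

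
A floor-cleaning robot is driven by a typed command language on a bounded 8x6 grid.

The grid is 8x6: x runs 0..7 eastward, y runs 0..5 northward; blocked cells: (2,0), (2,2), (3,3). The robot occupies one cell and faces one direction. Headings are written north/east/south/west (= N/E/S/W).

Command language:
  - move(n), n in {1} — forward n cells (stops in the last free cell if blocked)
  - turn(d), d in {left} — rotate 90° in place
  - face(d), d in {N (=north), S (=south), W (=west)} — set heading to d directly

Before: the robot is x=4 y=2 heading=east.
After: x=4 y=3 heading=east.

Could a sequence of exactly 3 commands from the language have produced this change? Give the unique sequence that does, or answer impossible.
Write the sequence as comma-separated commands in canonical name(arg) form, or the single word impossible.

impossible

all 125 sequences checked — none match.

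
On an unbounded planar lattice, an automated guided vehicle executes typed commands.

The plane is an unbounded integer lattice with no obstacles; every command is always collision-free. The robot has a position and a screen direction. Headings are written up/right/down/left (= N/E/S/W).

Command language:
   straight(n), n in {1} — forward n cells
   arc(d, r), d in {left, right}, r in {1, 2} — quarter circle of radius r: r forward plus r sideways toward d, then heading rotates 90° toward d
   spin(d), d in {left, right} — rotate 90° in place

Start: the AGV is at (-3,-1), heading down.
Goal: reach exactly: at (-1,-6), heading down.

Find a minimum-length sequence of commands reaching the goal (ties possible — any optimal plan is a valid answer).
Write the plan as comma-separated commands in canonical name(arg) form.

arc(left, 1), arc(right, 1), straight(1), straight(1), straight(1)

from: at (-3,-1), heading down
1. arc(left, 1) → at (-2,-2), heading right
2. arc(right, 1) → at (-1,-3), heading down
3. straight(1) → at (-1,-4), heading down
4. straight(1) → at (-1,-5), heading down
5. straight(1) → at (-1,-6), heading down
shorter routes all fall short; 5 is best.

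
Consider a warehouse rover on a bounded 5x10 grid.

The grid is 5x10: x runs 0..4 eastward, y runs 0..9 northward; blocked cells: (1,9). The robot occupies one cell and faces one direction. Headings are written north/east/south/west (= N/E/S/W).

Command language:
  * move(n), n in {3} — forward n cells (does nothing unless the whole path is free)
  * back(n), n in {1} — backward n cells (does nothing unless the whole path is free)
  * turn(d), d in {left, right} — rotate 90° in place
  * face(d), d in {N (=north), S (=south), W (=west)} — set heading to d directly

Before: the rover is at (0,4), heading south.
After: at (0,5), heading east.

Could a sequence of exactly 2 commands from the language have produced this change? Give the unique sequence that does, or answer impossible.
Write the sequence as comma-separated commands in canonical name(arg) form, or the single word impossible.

back(1), turn(left)

key: cell and facing (now E) both changed — the 2 commands mix motion and turning
begin: at (0,4), heading south
[1] after back(1): at (0,5), heading south
[2] after turn(left): at (0,5), heading east
no rival 2-sequence matches.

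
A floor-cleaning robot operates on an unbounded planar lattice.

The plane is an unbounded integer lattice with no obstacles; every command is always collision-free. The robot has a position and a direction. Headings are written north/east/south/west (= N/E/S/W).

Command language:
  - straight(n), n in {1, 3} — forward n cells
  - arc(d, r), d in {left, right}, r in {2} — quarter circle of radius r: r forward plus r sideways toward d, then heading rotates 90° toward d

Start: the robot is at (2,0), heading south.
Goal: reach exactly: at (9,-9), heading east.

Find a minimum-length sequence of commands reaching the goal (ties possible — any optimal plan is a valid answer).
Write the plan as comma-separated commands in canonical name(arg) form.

t0: at (2,0), heading south
[1] after straight(3): at (2,-3), heading south
[2] after arc(left, 2): at (4,-5), heading east
[3] after arc(right, 2): at (6,-7), heading south
[4] after arc(left, 2): at (8,-9), heading east
[5] after straight(1): at (9,-9), heading east
nothing shorter than 5 reaches the goal.

straight(3), arc(left, 2), arc(right, 2), arc(left, 2), straight(1)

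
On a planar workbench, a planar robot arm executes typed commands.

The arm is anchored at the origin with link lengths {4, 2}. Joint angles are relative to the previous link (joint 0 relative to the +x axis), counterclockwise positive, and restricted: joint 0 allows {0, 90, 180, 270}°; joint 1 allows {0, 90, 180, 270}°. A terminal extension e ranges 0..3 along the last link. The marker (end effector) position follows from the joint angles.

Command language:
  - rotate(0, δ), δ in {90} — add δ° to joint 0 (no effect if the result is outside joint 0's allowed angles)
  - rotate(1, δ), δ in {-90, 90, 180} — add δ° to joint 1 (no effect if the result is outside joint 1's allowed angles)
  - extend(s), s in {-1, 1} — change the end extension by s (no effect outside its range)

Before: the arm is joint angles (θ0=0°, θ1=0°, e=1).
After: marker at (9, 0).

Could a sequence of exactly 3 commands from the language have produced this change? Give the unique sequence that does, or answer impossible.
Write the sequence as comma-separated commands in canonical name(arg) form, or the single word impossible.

begin: joint angles (θ0=0°, θ1=0°, e=1)
1. extend(1) → joint angles (θ0=0°, θ1=0°, e=2)
2. extend(1) → joint angles (θ0=0°, θ1=0°, e=3)
3. extend(1) → joint angles (θ0=0°, θ1=0°, e=3)
all 216 alternatives checked — unique.

extend(1), extend(1), extend(1)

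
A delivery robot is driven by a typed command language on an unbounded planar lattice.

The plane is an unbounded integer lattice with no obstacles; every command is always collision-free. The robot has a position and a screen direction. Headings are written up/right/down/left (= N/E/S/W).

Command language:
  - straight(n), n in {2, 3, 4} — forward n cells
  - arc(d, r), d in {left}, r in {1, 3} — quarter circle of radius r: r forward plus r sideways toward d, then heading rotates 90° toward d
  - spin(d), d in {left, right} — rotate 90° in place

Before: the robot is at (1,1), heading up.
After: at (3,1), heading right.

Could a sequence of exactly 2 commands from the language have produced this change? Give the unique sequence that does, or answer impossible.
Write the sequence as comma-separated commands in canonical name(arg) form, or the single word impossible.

spin(right), straight(2)

key: position moved to (3,1) AND the heading swung to E — translation plus rotation needed
initial: at (1,1), heading up
step 1 (spin(right)): at (1,1), heading right
step 2 (straight(2)): at (3,1), heading right
uniquely the one of 49 2-step routes that fits.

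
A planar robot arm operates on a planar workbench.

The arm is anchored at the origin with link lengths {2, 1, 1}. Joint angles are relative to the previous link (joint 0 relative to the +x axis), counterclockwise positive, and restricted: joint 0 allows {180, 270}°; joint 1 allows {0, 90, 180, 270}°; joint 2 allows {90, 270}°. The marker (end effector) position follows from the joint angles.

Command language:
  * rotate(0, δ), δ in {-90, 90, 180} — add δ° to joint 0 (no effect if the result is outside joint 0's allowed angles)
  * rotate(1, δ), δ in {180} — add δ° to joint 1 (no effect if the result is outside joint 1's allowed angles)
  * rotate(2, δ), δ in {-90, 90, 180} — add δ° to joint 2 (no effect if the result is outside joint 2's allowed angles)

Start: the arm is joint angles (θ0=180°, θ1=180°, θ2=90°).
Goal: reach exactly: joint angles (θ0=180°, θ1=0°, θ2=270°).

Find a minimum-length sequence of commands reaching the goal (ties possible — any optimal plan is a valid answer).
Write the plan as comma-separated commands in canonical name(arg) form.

start: joint angles (θ0=180°, θ1=180°, θ2=90°)
1. rotate(2, 180) → joint angles (θ0=180°, θ1=180°, θ2=270°)
2. rotate(1, 180) → joint angles (θ0=180°, θ1=0°, θ2=270°)
no 1-step plan works, so 2 is optimal.

rotate(2, 180), rotate(1, 180)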